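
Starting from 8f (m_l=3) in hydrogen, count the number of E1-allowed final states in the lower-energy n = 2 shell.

E1 requires l_f ∈ {2, 4}, but neither lies in [0, 1], so no final state is reachable.
Total: 0.

0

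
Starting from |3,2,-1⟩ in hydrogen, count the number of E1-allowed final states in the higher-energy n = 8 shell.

E1 requires Δl = ±1, so l_f ∈ {1, 3}; with 0 ≤ l_f ≤ n_f−1 = 7, the allowed l_f values are {1, 3}.
For l_f = 1: m_f ∈ {m_i−1, m_i, m_i+1} ∩ [−1, 1] = {-1, 0} → 2 states.
For l_f = 3: m_f ∈ {m_i−1, m_i, m_i+1} ∩ [−3, 3] = {-2, -1, 0} → 3 states.
Total: 5.

5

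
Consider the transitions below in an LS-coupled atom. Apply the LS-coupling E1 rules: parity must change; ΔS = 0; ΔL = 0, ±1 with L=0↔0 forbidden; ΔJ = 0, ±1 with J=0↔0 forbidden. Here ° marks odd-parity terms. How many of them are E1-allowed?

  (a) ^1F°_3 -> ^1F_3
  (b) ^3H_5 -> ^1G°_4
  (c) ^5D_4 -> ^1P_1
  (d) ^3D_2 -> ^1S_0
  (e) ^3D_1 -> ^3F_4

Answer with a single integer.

(a) allowed
(b) forbidden (ΔS fails)
(c) forbidden (parity, ΔS, ΔJ fail)
(d) forbidden (parity, ΔS, ΔL, ΔJ fail)
(e) forbidden (parity, ΔJ fail)
Total allowed: 1 of 5.

1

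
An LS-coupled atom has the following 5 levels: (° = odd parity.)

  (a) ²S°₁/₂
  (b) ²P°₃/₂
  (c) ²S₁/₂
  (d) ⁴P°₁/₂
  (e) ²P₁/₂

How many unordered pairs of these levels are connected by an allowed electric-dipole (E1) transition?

(a)–(b): forbidden (parity).
(a)–(c): forbidden (ΔL).
(a)–(d): forbidden (parity, ΔS).
(a)–(e): allowed.
(b)–(c): allowed.
(b)–(d): forbidden (parity, ΔS).
(b)–(e): allowed.
(c)–(d): forbidden (ΔS).
(c)–(e): forbidden (parity).
(d)–(e): forbidden (ΔS).
Allowed pairs: 3 of 10.

3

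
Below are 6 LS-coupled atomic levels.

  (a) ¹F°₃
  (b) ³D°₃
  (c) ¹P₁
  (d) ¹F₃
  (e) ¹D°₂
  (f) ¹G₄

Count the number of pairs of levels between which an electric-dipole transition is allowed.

(a)–(b): forbidden (parity, ΔS).
(a)–(c): forbidden (ΔL, ΔJ).
(a)–(d): allowed.
(a)–(e): forbidden (parity).
(a)–(f): allowed.
(b)–(c): forbidden (ΔS, ΔJ).
(b)–(d): forbidden (ΔS).
(b)–(e): forbidden (parity, ΔS).
(b)–(f): forbidden (ΔS, ΔL).
(c)–(d): forbidden (parity, ΔL, ΔJ).
(c)–(e): allowed.
(c)–(f): forbidden (parity, ΔL, ΔJ).
(d)–(e): allowed.
(d)–(f): forbidden (parity).
(e)–(f): forbidden (ΔL, ΔJ).
Allowed pairs: 4 of 15.

4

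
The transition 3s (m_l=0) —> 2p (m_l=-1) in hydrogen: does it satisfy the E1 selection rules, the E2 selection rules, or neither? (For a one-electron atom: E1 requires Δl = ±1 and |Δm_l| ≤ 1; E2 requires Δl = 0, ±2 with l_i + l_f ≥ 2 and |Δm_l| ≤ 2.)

E1

Δl = 1 − 0 = +1; l_i + l_f = 1.
Δm_l = -1.
E1 (Δl = ±1, |Δm_l| ≤ 1): satisfied.
E2 (Δl = 0,±2, l_i+l_f ≥ 2, |Δm_l| ≤ 2): not satisfied.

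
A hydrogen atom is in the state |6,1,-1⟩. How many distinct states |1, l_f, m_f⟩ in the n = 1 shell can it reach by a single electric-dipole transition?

E1 requires Δl = ±1, so l_f ∈ {0, 2}; with 0 ≤ l_f ≤ n_f−1 = 0, the allowed l_f values are {0}.
For l_f = 0: m_f ∈ {m_i−1, m_i, m_i+1} ∩ [−0, 0] = {0} → 1 state.
Total: 1.

1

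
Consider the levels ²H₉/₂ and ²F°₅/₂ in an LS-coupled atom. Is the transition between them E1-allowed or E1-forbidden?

Parity must change: even → odd — satisfied.
ΔS = 0: S: 1/2 → 1/2 — satisfied.
ΔL = 0, ±1 (not L=0↔0): L: 5 → 3, ΔL = -2 — violated.
ΔJ = 0, ±1 (not J=0↔0): J: 9/2 → 5/2, ΔJ = -2 — violated.
Rule(s) violated: ΔL, ΔJ.

forbidden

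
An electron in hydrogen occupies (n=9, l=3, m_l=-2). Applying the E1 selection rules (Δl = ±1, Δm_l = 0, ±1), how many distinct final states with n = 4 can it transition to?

E1 requires Δl = ±1, so l_f ∈ {2, 4}; with 0 ≤ l_f ≤ n_f−1 = 3, the allowed l_f values are {2}.
For l_f = 2: m_f ∈ {m_i−1, m_i, m_i+1} ∩ [−2, 2] = {-2, -1} → 2 states.
Total: 2.

2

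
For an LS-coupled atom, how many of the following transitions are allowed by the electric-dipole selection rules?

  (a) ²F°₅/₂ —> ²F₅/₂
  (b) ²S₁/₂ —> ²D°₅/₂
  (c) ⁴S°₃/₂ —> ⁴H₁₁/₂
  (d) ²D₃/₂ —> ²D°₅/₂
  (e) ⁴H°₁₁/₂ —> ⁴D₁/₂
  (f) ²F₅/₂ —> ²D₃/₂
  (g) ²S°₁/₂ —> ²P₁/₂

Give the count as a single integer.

(a) allowed
(b) forbidden (ΔL, ΔJ fail)
(c) forbidden (ΔL, ΔJ fail)
(d) allowed
(e) forbidden (ΔL, ΔJ fail)
(f) forbidden (parity fails)
(g) allowed
Total allowed: 3 of 7.

3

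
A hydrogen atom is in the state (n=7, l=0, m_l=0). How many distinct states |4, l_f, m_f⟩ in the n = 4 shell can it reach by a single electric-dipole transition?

3

E1 requires Δl = ±1, so l_f ∈ {-1, 1}; with 0 ≤ l_f ≤ n_f−1 = 3, the allowed l_f values are {1}.
For l_f = 1: m_f ∈ {m_i−1, m_i, m_i+1} ∩ [−1, 1] = {-1, 0, 1} → 3 states.
Total: 3.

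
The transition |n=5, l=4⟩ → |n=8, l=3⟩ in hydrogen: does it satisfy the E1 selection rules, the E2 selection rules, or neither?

Δl = 3 − 4 = -1; l_i + l_f = 7.
E1 (Δl = ±1): satisfied.
E2 (Δl = 0,±2, l_i+l_f ≥ 2): not satisfied.

E1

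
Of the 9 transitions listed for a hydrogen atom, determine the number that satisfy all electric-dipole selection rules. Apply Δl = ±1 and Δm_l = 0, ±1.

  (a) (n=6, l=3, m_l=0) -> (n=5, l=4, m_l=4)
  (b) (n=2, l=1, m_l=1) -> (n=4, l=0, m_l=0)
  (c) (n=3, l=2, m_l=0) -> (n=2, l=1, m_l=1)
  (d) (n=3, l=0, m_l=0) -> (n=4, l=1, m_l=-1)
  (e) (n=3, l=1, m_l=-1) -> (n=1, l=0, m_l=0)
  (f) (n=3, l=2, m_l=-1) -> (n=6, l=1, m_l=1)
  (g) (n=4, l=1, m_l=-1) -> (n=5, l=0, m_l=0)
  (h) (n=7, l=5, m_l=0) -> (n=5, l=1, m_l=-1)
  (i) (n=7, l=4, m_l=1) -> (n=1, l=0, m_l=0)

(a) forbidden — Δm_l = +4 (E1 requires Δm_l = 0, ±1)
(b) allowed
(c) allowed
(d) allowed
(e) allowed
(f) forbidden — Δm_l = +2 (E1 requires Δm_l = 0, ±1)
(g) allowed
(h) forbidden — Δl = -4 (E1 requires Δl = ±1)
(i) forbidden — Δl = -4 (E1 requires Δl = ±1)
Total allowed: 5 of 9.

5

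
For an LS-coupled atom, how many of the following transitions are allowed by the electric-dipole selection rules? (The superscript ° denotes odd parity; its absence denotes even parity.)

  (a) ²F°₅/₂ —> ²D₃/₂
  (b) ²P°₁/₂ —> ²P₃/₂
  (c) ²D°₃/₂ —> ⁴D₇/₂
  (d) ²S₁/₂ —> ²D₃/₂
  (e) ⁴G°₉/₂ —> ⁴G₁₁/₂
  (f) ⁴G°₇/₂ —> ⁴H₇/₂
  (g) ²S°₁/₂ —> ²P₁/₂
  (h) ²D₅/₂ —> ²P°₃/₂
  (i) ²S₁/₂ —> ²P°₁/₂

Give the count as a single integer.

(a) allowed
(b) allowed
(c) forbidden (ΔS, ΔJ fail)
(d) forbidden (parity, ΔL fail)
(e) allowed
(f) allowed
(g) allowed
(h) allowed
(i) allowed
Total allowed: 7 of 9.

7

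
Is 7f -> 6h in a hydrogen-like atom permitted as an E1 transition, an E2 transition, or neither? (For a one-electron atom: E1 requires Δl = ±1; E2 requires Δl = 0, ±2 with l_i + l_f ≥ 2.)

E2

Δl = 5 − 3 = +2; l_i + l_f = 8.
E1 (Δl = ±1): not satisfied.
E2 (Δl = 0,±2, l_i+l_f ≥ 2): satisfied.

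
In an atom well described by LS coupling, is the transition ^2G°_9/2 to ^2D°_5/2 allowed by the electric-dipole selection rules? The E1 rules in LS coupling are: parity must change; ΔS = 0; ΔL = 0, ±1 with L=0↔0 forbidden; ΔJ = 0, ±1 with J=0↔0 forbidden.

forbidden

ΔS = 0: S: 1/2 → 1/2 — satisfied.
ΔJ = 0, ±1 (not J=0↔0): J: 9/2 → 5/2, ΔJ = -2 — violated.
Parity must change: odd → odd — violated.
ΔL = 0, ±1 (not L=0↔0): L: 4 → 2, ΔL = -2 — violated.
Rule(s) violated: parity, ΔL, ΔJ.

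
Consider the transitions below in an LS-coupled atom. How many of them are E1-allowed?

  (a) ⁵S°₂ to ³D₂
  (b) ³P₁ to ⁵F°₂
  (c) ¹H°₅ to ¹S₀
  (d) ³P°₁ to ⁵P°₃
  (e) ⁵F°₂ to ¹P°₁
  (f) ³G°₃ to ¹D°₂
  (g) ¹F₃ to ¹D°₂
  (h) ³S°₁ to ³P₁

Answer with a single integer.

2

(a) forbidden (ΔS, ΔL fail)
(b) forbidden (ΔS, ΔL fail)
(c) forbidden (ΔL, ΔJ fail)
(d) forbidden (parity, ΔS, ΔJ fail)
(e) forbidden (parity, ΔS, ΔL fail)
(f) forbidden (parity, ΔS, ΔL fail)
(g) allowed
(h) allowed
Total allowed: 2 of 8.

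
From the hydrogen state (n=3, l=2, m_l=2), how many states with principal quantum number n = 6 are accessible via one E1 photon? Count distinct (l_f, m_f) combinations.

4

E1 requires Δl = ±1, so l_f ∈ {1, 3}; with 0 ≤ l_f ≤ n_f−1 = 5, the allowed l_f values are {1, 3}.
For l_f = 1: m_f ∈ {m_i−1, m_i, m_i+1} ∩ [−1, 1] = {1} → 1 state.
For l_f = 3: m_f ∈ {m_i−1, m_i, m_i+1} ∩ [−3, 3] = {1, 2, 3} → 3 states.
Total: 4.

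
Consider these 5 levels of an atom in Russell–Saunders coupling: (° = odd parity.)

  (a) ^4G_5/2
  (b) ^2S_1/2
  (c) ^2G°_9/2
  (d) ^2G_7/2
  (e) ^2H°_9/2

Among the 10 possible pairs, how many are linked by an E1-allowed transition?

2

(a)–(b): forbidden (parity, ΔS, ΔL, ΔJ).
(a)–(c): forbidden (ΔS, ΔJ).
(a)–(d): forbidden (parity, ΔS).
(a)–(e): forbidden (ΔS, ΔJ).
(b)–(c): forbidden (ΔL, ΔJ).
(b)–(d): forbidden (parity, ΔL, ΔJ).
(b)–(e): forbidden (ΔL, ΔJ).
(c)–(d): allowed.
(c)–(e): forbidden (parity).
(d)–(e): allowed.
Allowed pairs: 2 of 10.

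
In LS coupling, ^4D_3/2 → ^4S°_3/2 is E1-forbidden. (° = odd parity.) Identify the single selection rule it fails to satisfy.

the ΔL = 0, ±1 rule

ΔJ = 0, ±1 (not J=0↔0): J: 3/2 → 3/2, ΔJ = +0 — passes.
Parity must change: even → odd — passes.
ΔS = 0: S: 3/2 → 3/2 — passes.
ΔL = 0, ±1 (not L=0↔0): L: 2 → 0, ΔL = -2 — fails.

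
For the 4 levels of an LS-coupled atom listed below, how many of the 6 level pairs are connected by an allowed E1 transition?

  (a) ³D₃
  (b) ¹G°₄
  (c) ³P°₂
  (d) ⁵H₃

(a)–(b): forbidden (ΔS, ΔL).
(a)–(c): allowed.
(a)–(d): forbidden (parity, ΔS, ΔL).
(b)–(c): forbidden (parity, ΔS, ΔL, ΔJ).
(b)–(d): forbidden (ΔS).
(c)–(d): forbidden (ΔS, ΔL).
Allowed pairs: 1 of 6.

1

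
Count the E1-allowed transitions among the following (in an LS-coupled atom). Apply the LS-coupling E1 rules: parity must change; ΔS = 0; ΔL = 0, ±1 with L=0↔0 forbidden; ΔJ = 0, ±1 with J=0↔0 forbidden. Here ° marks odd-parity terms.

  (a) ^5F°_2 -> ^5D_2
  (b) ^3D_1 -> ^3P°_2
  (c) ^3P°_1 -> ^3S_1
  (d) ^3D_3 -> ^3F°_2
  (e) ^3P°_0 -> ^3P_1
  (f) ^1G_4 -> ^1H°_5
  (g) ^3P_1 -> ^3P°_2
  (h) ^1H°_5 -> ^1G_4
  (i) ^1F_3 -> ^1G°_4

(a) allowed
(b) allowed
(c) allowed
(d) allowed
(e) allowed
(f) allowed
(g) allowed
(h) allowed
(i) allowed
Total allowed: 9 of 9.

9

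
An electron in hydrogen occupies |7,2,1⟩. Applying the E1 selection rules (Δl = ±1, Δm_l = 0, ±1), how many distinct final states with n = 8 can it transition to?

5

E1 requires Δl = ±1, so l_f ∈ {1, 3}; with 0 ≤ l_f ≤ n_f−1 = 7, the allowed l_f values are {1, 3}.
For l_f = 1: m_f ∈ {m_i−1, m_i, m_i+1} ∩ [−1, 1] = {0, 1} → 2 states.
For l_f = 3: m_f ∈ {m_i−1, m_i, m_i+1} ∩ [−3, 3] = {0, 1, 2} → 3 states.
Total: 5.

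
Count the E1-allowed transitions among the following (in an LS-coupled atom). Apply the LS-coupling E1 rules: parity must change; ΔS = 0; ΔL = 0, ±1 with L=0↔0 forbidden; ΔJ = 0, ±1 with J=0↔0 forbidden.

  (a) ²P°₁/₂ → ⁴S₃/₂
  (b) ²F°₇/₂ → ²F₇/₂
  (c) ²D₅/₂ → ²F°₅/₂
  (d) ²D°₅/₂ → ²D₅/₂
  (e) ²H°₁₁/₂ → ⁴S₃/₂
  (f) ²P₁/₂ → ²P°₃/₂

(a) forbidden (ΔS fails)
(b) allowed
(c) allowed
(d) allowed
(e) forbidden (ΔS, ΔL, ΔJ fail)
(f) allowed
Total allowed: 4 of 6.

4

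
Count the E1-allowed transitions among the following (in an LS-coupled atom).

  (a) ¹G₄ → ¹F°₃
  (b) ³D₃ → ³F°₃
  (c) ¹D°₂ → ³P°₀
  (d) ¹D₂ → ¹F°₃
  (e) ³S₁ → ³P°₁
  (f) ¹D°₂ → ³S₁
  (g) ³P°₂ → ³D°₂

4

(a) allowed
(b) allowed
(c) forbidden (parity, ΔS, ΔJ fail)
(d) allowed
(e) allowed
(f) forbidden (ΔS, ΔL fail)
(g) forbidden (parity fails)
Total allowed: 4 of 7.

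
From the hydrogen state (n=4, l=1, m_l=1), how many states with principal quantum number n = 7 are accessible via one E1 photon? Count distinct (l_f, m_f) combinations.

4

E1 requires Δl = ±1, so l_f ∈ {0, 2}; with 0 ≤ l_f ≤ n_f−1 = 6, the allowed l_f values are {0, 2}.
For l_f = 0: m_f ∈ {m_i−1, m_i, m_i+1} ∩ [−0, 0] = {0} → 1 state.
For l_f = 2: m_f ∈ {m_i−1, m_i, m_i+1} ∩ [−2, 2] = {0, 1, 2} → 3 states.
Total: 4.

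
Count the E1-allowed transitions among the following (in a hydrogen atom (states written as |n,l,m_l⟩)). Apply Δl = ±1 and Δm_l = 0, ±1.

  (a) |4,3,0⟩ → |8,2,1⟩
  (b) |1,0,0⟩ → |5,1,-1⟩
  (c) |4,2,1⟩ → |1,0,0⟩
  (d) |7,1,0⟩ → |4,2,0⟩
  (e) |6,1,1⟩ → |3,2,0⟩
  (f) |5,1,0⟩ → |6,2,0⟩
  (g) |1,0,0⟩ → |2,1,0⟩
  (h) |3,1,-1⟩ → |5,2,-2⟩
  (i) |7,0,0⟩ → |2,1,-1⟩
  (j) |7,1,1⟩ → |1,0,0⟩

(a) allowed
(b) allowed
(c) forbidden — Δl = -2 (E1 requires Δl = ±1)
(d) allowed
(e) allowed
(f) allowed
(g) allowed
(h) allowed
(i) allowed
(j) allowed
Total allowed: 9 of 10.

9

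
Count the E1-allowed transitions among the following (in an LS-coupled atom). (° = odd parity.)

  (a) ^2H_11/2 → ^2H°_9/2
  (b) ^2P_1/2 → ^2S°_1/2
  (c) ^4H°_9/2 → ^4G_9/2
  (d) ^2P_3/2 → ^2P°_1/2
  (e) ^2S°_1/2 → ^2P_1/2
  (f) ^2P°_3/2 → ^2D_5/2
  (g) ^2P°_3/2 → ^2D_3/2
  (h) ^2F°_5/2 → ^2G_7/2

(a) allowed
(b) allowed
(c) allowed
(d) allowed
(e) allowed
(f) allowed
(g) allowed
(h) allowed
Total allowed: 8 of 8.

8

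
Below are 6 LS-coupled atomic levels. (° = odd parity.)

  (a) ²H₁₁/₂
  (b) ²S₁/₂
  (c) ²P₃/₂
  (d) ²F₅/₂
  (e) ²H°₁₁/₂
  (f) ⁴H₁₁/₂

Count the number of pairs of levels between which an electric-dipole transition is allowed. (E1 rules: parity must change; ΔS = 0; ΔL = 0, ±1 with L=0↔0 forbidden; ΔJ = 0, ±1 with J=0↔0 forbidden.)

(a)–(b): forbidden (parity, ΔL, ΔJ).
(a)–(c): forbidden (parity, ΔL, ΔJ).
(a)–(d): forbidden (parity, ΔL, ΔJ).
(a)–(e): allowed.
(a)–(f): forbidden (parity, ΔS).
(b)–(c): forbidden (parity).
(b)–(d): forbidden (parity, ΔL, ΔJ).
(b)–(e): forbidden (ΔL, ΔJ).
(b)–(f): forbidden (parity, ΔS, ΔL, ΔJ).
(c)–(d): forbidden (parity, ΔL).
(c)–(e): forbidden (ΔL, ΔJ).
(c)–(f): forbidden (parity, ΔS, ΔL, ΔJ).
(d)–(e): forbidden (ΔL, ΔJ).
(d)–(f): forbidden (parity, ΔS, ΔL, ΔJ).
(e)–(f): forbidden (ΔS).
Allowed pairs: 1 of 15.

1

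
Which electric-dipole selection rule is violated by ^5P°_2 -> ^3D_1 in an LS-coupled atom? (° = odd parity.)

Initial level: S=2, L=1, J=2, parity odd. Final level: S=1, L=2, J=1, parity even.
Parity must change: odd → even — passes.
ΔS = 0: S: 2 → 1 — fails.
ΔL = 0, ±1 (not L=0↔0): L: 1 → 2, ΔL = +1 — passes.
ΔJ = 0, ±1 (not J=0↔0): J: 2 → 1, ΔJ = -1 — passes.

the ΔS = 0 rule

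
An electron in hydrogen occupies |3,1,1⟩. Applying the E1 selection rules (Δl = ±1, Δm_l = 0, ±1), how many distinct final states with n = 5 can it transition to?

E1 requires Δl = ±1, so l_f ∈ {0, 2}; with 0 ≤ l_f ≤ n_f−1 = 4, the allowed l_f values are {0, 2}.
For l_f = 0: m_f ∈ {m_i−1, m_i, m_i+1} ∩ [−0, 0] = {0} → 1 state.
For l_f = 2: m_f ∈ {m_i−1, m_i, m_i+1} ∩ [−2, 2] = {0, 1, 2} → 3 states.
Total: 4.

4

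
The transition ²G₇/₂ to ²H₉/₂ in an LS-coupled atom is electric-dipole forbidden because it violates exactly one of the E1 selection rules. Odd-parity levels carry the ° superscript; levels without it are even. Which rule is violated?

Reading off the term symbols: S 1/2→1/2, L 4→5, J 7/2→9/2, parity even→even.
ΔJ = 0, ±1 (not J=0↔0): J: 7/2 → 9/2, ΔJ = +1 — ok.
ΔS = 0: S: 1/2 → 1/2 — ok.
Parity must change: even → even — fails.
ΔL = 0, ±1 (not L=0↔0): L: 4 → 5, ΔL = +1 — ok.

parity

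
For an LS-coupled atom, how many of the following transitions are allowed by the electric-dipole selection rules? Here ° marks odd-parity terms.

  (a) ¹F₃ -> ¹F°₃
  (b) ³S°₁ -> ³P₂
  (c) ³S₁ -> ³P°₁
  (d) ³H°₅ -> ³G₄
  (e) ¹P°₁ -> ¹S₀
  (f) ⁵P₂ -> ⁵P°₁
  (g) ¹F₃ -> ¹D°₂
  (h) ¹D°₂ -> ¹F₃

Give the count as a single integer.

8

(a) allowed
(b) allowed
(c) allowed
(d) allowed
(e) allowed
(f) allowed
(g) allowed
(h) allowed
Total allowed: 8 of 8.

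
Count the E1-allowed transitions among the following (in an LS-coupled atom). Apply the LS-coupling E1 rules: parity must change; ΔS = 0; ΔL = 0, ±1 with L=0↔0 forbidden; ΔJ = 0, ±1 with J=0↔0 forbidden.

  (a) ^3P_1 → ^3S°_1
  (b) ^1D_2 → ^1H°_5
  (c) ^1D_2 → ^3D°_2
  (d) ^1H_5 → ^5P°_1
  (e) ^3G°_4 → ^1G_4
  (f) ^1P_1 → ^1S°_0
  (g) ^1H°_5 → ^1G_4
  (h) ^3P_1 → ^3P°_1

4

(a) allowed
(b) forbidden (ΔL, ΔJ fail)
(c) forbidden (ΔS fails)
(d) forbidden (ΔS, ΔL, ΔJ fail)
(e) forbidden (ΔS fails)
(f) allowed
(g) allowed
(h) allowed
Total allowed: 4 of 8.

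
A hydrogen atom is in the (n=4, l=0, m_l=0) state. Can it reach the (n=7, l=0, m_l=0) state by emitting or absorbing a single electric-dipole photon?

Δl = 0 − 0 = +0; the E1 rule Δl = ±1 is fails.
m_l: 0 → 0 (Δm_l = +0). |Δm_l| ≤ 1 ok.
The transition is electric-dipole forbidden.

forbidden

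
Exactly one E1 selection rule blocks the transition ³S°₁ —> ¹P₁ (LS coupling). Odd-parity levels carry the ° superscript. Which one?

Initial level: S=1, L=0, J=1, parity odd. Final level: S=0, L=1, J=1, parity even.
Parity must change: odd → even — satisfied.
ΔL = 0, ±1 (not L=0↔0): L: 0 → 1, ΔL = +1 — satisfied.
ΔJ = 0, ±1 (not J=0↔0): J: 1 → 1, ΔJ = +0 — satisfied.
ΔS = 0: S: 1 → 0 — violated.

the ΔS = 0 rule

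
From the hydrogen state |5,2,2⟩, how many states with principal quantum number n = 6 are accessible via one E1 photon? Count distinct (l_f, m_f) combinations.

E1 requires Δl = ±1, so l_f ∈ {1, 3}; with 0 ≤ l_f ≤ n_f−1 = 5, the allowed l_f values are {1, 3}.
For l_f = 1: m_f ∈ {m_i−1, m_i, m_i+1} ∩ [−1, 1] = {1} → 1 state.
For l_f = 3: m_f ∈ {m_i−1, m_i, m_i+1} ∩ [−3, 3] = {1, 2, 3} → 3 states.
Total: 4.

4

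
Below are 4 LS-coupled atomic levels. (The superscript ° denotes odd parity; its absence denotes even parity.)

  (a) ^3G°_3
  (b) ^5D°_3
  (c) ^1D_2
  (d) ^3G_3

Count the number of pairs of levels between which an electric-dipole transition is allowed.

1

(a)–(b): forbidden (parity, ΔS, ΔL).
(a)–(c): forbidden (ΔS, ΔL).
(a)–(d): allowed.
(b)–(c): forbidden (ΔS).
(b)–(d): forbidden (ΔS, ΔL).
(c)–(d): forbidden (parity, ΔS, ΔL).
Allowed pairs: 1 of 6.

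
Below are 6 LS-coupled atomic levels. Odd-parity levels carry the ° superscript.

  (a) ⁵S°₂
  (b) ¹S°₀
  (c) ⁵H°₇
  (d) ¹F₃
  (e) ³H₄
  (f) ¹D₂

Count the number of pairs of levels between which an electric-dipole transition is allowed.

0

(a)–(b): forbidden (parity, ΔS, ΔL, ΔJ).
(a)–(c): forbidden (parity, ΔL, ΔJ).
(a)–(d): forbidden (ΔS, ΔL).
(a)–(e): forbidden (ΔS, ΔL, ΔJ).
(a)–(f): forbidden (ΔS, ΔL).
(b)–(c): forbidden (parity, ΔS, ΔL, ΔJ).
(b)–(d): forbidden (ΔL, ΔJ).
(b)–(e): forbidden (ΔS, ΔL, ΔJ).
(b)–(f): forbidden (ΔL, ΔJ).
(c)–(d): forbidden (ΔS, ΔL, ΔJ).
(c)–(e): forbidden (ΔS, ΔJ).
(c)–(f): forbidden (ΔS, ΔL, ΔJ).
(d)–(e): forbidden (parity, ΔS, ΔL).
(d)–(f): forbidden (parity).
(e)–(f): forbidden (parity, ΔS, ΔL, ΔJ).
Allowed pairs: 0 of 15.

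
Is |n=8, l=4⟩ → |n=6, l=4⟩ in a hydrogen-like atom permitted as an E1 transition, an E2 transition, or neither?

E2

Δl = 4 − 4 = +0; l_i + l_f = 8.
E1 (Δl = ±1): not satisfied.
E2 (Δl = 0,±2, l_i+l_f ≥ 2): satisfied.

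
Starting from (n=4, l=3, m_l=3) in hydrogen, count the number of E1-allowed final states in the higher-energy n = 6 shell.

4

E1 requires Δl = ±1, so l_f ∈ {2, 4}; with 0 ≤ l_f ≤ n_f−1 = 5, the allowed l_f values are {2, 4}.
For l_f = 2: m_f ∈ {m_i−1, m_i, m_i+1} ∩ [−2, 2] = {2} → 1 state.
For l_f = 4: m_f ∈ {m_i−1, m_i, m_i+1} ∩ [−4, 4] = {2, 3, 4} → 3 states.
Total: 4.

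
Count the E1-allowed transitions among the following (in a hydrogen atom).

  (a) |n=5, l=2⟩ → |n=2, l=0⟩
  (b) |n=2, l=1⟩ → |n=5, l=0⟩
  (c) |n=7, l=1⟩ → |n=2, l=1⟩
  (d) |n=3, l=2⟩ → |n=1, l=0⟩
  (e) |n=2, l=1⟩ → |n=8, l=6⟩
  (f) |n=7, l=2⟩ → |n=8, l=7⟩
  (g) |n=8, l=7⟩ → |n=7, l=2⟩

(a) forbidden — Δl = -2 (E1 requires Δl = ±1)
(b) allowed
(c) forbidden — Δl = +0 (E1 requires Δl = ±1)
(d) forbidden — Δl = -2 (E1 requires Δl = ±1)
(e) forbidden — Δl = +5 (E1 requires Δl = ±1)
(f) forbidden — Δl = +5 (E1 requires Δl = ±1)
(g) forbidden — Δl = -5 (E1 requires Δl = ±1)
Total allowed: 1 of 7.

1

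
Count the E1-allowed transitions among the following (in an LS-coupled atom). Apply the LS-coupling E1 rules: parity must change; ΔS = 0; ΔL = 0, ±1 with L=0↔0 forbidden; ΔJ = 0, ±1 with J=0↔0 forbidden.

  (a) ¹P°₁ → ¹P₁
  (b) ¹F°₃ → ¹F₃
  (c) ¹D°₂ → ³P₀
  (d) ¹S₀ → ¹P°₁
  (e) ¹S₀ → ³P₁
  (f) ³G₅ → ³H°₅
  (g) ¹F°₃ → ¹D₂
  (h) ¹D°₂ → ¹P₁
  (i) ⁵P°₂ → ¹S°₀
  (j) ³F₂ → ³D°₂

(a) allowed
(b) allowed
(c) forbidden (ΔS, ΔJ fail)
(d) allowed
(e) forbidden (parity, ΔS fail)
(f) allowed
(g) allowed
(h) allowed
(i) forbidden (parity, ΔS, ΔJ fail)
(j) allowed
Total allowed: 7 of 10.

7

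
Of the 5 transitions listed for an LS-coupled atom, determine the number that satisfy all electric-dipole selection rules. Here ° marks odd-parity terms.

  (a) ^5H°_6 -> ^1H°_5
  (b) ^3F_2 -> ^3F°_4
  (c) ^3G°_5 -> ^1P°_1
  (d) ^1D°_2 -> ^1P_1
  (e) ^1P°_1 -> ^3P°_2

1

(a) forbidden (parity, ΔS fail)
(b) forbidden (ΔJ fails)
(c) forbidden (parity, ΔS, ΔL, ΔJ fail)
(d) allowed
(e) forbidden (parity, ΔS fail)
Total allowed: 1 of 5.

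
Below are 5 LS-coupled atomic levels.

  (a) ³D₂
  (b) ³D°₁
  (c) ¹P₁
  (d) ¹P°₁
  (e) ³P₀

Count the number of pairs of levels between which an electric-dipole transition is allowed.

(a)–(b): allowed.
(a)–(c): forbidden (parity, ΔS).
(a)–(d): forbidden (ΔS).
(a)–(e): forbidden (parity, ΔJ).
(b)–(c): forbidden (ΔS).
(b)–(d): forbidden (parity, ΔS).
(b)–(e): allowed.
(c)–(d): allowed.
(c)–(e): forbidden (parity, ΔS).
(d)–(e): forbidden (ΔS).
Allowed pairs: 3 of 10.

3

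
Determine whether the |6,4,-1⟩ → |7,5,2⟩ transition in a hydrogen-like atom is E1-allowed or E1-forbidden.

forbidden

l: 4 → 5 (Δl = +1). Δl = ±1 passes.
Δm_l = 2 − (-1) = +3. E1 requires Δm_l = 0, ±1: fails.
The transition is electric-dipole forbidden.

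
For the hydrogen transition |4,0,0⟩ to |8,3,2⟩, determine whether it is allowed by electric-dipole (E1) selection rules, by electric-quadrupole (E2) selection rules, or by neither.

Δl = 3 − 0 = +3; l_i + l_f = 3.
Δm_l = +2.
E1 (Δl = ±1, |Δm_l| ≤ 1): not satisfied.
E2 (Δl = 0,±2, l_i+l_f ≥ 2, |Δm_l| ≤ 2): not satisfied.

neither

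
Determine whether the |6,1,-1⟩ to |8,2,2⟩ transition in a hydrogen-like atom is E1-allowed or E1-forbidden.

forbidden

Initial l = 1, final l = 2, so Δl = +1. E1 requires Δl = ±1: ok.
m_l: -1 → 2 (Δm_l = +3). |Δm_l| ≤ 1 fails.
The transition is electric-dipole forbidden.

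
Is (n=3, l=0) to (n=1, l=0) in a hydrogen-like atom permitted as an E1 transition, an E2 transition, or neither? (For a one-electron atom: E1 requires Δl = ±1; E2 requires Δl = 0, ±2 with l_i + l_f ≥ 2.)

neither

Δl = 0 − 0 = +0; l_i + l_f = 0.
E1 (Δl = ±1): not satisfied.
E2 (Δl = 0,±2, l_i+l_f ≥ 2): not satisfied.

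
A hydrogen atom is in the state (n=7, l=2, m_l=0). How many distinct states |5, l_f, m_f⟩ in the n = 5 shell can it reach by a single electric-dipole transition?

E1 requires Δl = ±1, so l_f ∈ {1, 3}; with 0 ≤ l_f ≤ n_f−1 = 4, the allowed l_f values are {1, 3}.
For l_f = 1: m_f ∈ {m_i−1, m_i, m_i+1} ∩ [−1, 1] = {-1, 0, 1} → 3 states.
For l_f = 3: m_f ∈ {m_i−1, m_i, m_i+1} ∩ [−3, 3] = {-1, 0, 1} → 3 states.
Total: 6.

6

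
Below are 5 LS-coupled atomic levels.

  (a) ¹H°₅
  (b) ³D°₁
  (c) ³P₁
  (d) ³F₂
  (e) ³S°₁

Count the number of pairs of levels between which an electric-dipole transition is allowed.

(a)–(b): forbidden (parity, ΔS, ΔL, ΔJ).
(a)–(c): forbidden (ΔS, ΔL, ΔJ).
(a)–(d): forbidden (ΔS, ΔL, ΔJ).
(a)–(e): forbidden (parity, ΔS, ΔL, ΔJ).
(b)–(c): allowed.
(b)–(d): allowed.
(b)–(e): forbidden (parity, ΔL).
(c)–(d): forbidden (parity, ΔL).
(c)–(e): allowed.
(d)–(e): forbidden (ΔL).
Allowed pairs: 3 of 10.

3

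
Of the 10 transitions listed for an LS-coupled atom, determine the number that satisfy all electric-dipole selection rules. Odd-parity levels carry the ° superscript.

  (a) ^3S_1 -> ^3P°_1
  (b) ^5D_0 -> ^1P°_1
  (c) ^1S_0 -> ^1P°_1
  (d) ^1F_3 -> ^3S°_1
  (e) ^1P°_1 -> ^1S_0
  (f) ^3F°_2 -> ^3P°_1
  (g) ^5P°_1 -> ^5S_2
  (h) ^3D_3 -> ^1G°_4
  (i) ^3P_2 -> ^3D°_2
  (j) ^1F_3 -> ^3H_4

(a) allowed
(b) forbidden (ΔS fails)
(c) allowed
(d) forbidden (ΔS, ΔL, ΔJ fail)
(e) allowed
(f) forbidden (parity, ΔL fail)
(g) allowed
(h) forbidden (ΔS, ΔL fail)
(i) allowed
(j) forbidden (parity, ΔS, ΔL fail)
Total allowed: 5 of 10.

5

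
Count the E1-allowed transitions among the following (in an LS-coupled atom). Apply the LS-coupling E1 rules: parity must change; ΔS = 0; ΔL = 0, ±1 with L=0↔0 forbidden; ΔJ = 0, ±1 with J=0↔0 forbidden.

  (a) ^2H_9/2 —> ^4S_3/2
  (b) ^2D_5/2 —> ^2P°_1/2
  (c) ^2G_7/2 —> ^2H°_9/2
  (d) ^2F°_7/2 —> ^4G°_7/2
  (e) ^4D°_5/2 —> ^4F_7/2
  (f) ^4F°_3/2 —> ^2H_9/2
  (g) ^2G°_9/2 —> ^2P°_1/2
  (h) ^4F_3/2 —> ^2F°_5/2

(a) forbidden (parity, ΔS, ΔL, ΔJ fail)
(b) forbidden (ΔJ fails)
(c) allowed
(d) forbidden (parity, ΔS fail)
(e) allowed
(f) forbidden (ΔS, ΔL, ΔJ fail)
(g) forbidden (parity, ΔL, ΔJ fail)
(h) forbidden (ΔS fails)
Total allowed: 2 of 8.

2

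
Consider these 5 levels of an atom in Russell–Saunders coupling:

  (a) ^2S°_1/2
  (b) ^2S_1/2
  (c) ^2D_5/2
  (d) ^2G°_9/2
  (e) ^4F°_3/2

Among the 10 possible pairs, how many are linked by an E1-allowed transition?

0

(a)–(b): forbidden (ΔL).
(a)–(c): forbidden (ΔL, ΔJ).
(a)–(d): forbidden (parity, ΔL, ΔJ).
(a)–(e): forbidden (parity, ΔS, ΔL).
(b)–(c): forbidden (parity, ΔL, ΔJ).
(b)–(d): forbidden (ΔL, ΔJ).
(b)–(e): forbidden (ΔS, ΔL).
(c)–(d): forbidden (ΔL, ΔJ).
(c)–(e): forbidden (ΔS).
(d)–(e): forbidden (parity, ΔS, ΔJ).
Allowed pairs: 0 of 10.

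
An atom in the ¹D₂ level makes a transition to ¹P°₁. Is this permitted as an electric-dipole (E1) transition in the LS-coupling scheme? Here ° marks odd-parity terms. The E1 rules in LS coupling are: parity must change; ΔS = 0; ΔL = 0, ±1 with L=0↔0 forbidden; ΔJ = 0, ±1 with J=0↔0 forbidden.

Reading off the term symbols: S 0→0, L 2→1, J 2→1, parity even→odd.
Parity must change: even → odd — satisfied.
ΔS = 0: S: 0 → 0 — satisfied.
ΔL = 0, ±1 (not L=0↔0): L: 2 → 1, ΔL = -1 — satisfied.
ΔJ = 0, ±1 (not J=0↔0): J: 2 → 1, ΔJ = -1 — satisfied.
All four E1 rules are satisfied.

allowed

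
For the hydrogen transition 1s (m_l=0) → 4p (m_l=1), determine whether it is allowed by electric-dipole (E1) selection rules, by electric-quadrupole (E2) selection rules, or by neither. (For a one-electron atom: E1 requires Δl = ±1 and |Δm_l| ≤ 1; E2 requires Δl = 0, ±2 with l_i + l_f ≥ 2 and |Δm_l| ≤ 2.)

E1

Δl = 1 − 0 = +1; l_i + l_f = 1.
Δm_l = +1.
E1 (Δl = ±1, |Δm_l| ≤ 1): satisfied.
E2 (Δl = 0,±2, l_i+l_f ≥ 2, |Δm_l| ≤ 2): not satisfied.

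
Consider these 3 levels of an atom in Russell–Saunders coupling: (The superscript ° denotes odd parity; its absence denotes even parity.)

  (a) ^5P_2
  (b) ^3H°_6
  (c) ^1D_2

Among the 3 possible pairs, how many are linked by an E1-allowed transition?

(a)–(b): forbidden (ΔS, ΔL, ΔJ).
(a)–(c): forbidden (parity, ΔS).
(b)–(c): forbidden (ΔS, ΔL, ΔJ).
Allowed pairs: 0 of 3.

0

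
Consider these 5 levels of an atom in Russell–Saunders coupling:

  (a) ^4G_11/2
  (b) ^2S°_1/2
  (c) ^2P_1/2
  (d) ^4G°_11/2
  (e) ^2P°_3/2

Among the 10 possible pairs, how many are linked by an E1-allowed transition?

3

(a)–(b): forbidden (ΔS, ΔL, ΔJ).
(a)–(c): forbidden (parity, ΔS, ΔL, ΔJ).
(a)–(d): allowed.
(a)–(e): forbidden (ΔS, ΔL, ΔJ).
(b)–(c): allowed.
(b)–(d): forbidden (parity, ΔS, ΔL, ΔJ).
(b)–(e): forbidden (parity).
(c)–(d): forbidden (ΔS, ΔL, ΔJ).
(c)–(e): allowed.
(d)–(e): forbidden (parity, ΔS, ΔL, ΔJ).
Allowed pairs: 3 of 10.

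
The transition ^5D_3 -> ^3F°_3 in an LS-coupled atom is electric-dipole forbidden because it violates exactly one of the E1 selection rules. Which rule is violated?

the ΔS = 0 rule

Parity must change: even → odd — satisfied.
ΔS = 0: S: 2 → 1 — violated.
ΔL = 0, ±1 (not L=0↔0): L: 2 → 3, ΔL = +1 — satisfied.
ΔJ = 0, ±1 (not J=0↔0): J: 3 → 3, ΔJ = +0 — satisfied.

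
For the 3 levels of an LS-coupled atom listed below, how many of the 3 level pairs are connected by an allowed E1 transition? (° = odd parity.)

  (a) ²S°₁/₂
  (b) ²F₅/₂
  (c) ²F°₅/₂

1

(a)–(b): forbidden (ΔL, ΔJ).
(a)–(c): forbidden (parity, ΔL, ΔJ).
(b)–(c): allowed.
Allowed pairs: 1 of 3.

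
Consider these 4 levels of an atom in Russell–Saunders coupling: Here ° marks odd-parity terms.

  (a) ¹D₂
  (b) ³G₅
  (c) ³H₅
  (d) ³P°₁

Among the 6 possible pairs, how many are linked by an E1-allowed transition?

(a)–(b): forbidden (parity, ΔS, ΔL, ΔJ).
(a)–(c): forbidden (parity, ΔS, ΔL, ΔJ).
(a)–(d): forbidden (ΔS).
(b)–(c): forbidden (parity).
(b)–(d): forbidden (ΔL, ΔJ).
(c)–(d): forbidden (ΔL, ΔJ).
Allowed pairs: 0 of 6.

0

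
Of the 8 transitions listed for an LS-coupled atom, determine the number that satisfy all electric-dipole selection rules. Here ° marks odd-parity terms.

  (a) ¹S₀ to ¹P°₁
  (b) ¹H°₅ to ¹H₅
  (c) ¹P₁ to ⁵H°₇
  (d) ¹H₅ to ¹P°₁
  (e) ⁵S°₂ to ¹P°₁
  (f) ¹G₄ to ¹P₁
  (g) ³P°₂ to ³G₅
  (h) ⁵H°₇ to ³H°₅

2

(a) allowed
(b) allowed
(c) forbidden (ΔS, ΔL, ΔJ fail)
(d) forbidden (ΔL, ΔJ fail)
(e) forbidden (parity, ΔS fail)
(f) forbidden (parity, ΔL, ΔJ fail)
(g) forbidden (ΔL, ΔJ fail)
(h) forbidden (parity, ΔS, ΔJ fail)
Total allowed: 2 of 8.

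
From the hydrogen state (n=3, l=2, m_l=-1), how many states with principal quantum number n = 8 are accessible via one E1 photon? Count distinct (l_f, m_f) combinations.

E1 requires Δl = ±1, so l_f ∈ {1, 3}; with 0 ≤ l_f ≤ n_f−1 = 7, the allowed l_f values are {1, 3}.
For l_f = 1: m_f ∈ {m_i−1, m_i, m_i+1} ∩ [−1, 1] = {-1, 0} → 2 states.
For l_f = 3: m_f ∈ {m_i−1, m_i, m_i+1} ∩ [−3, 3] = {-2, -1, 0} → 3 states.
Total: 5.

5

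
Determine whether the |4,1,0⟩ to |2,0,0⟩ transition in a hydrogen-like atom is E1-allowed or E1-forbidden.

allowed

Initial l = 1, final l = 0, so Δl = -1. E1 requires Δl = ±1: ✓.
m_l: 0 → 0 (Δm_l = +0). |Δm_l| ≤ 1 ✓.
All E1 selection rules are satisfied.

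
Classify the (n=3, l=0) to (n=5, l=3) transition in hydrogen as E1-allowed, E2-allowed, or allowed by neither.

neither

Δl = 3 − 0 = +3; l_i + l_f = 3.
E1 (Δl = ±1): not satisfied.
E2 (Δl = 0,±2, l_i+l_f ≥ 2): not satisfied.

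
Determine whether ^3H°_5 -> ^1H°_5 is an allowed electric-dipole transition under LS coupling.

forbidden

Reading off the term symbols: S 1→0, L 5→5, J 5→5, parity odd→odd.
ΔL = 0, ±1 (not L=0↔0): L: 5 → 5, ΔL = +0 — passes.
ΔS = 0: S: 1 → 0 — fails.
Parity must change: odd → odd — fails.
ΔJ = 0, ±1 (not J=0↔0): J: 5 → 5, ΔJ = +0 — passes.
Rule(s) violated: parity, ΔS.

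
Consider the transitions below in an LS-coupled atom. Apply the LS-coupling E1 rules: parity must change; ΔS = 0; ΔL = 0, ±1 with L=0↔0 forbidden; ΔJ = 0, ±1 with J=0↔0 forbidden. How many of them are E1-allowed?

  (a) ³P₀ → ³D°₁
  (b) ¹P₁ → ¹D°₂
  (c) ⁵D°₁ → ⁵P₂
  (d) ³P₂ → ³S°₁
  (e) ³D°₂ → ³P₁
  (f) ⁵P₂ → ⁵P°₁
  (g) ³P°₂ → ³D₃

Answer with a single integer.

7

(a) allowed
(b) allowed
(c) allowed
(d) allowed
(e) allowed
(f) allowed
(g) allowed
Total allowed: 7 of 7.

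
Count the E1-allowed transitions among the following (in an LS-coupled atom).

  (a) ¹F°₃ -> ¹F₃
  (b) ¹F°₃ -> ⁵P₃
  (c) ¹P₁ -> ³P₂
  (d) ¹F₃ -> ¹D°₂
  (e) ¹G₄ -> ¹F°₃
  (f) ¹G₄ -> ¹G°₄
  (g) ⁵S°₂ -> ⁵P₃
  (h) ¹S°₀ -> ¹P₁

(a) allowed
(b) forbidden (ΔS, ΔL fail)
(c) forbidden (parity, ΔS fail)
(d) allowed
(e) allowed
(f) allowed
(g) allowed
(h) allowed
Total allowed: 6 of 8.

6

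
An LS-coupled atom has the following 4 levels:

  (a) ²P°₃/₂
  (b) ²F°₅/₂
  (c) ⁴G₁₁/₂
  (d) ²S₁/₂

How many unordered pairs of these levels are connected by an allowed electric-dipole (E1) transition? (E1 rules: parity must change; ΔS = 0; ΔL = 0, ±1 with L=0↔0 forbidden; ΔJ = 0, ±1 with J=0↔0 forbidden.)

1

(a)–(b): forbidden (parity, ΔL).
(a)–(c): forbidden (ΔS, ΔL, ΔJ).
(a)–(d): allowed.
(b)–(c): forbidden (ΔS, ΔJ).
(b)–(d): forbidden (ΔL, ΔJ).
(c)–(d): forbidden (parity, ΔS, ΔL, ΔJ).
Allowed pairs: 1 of 6.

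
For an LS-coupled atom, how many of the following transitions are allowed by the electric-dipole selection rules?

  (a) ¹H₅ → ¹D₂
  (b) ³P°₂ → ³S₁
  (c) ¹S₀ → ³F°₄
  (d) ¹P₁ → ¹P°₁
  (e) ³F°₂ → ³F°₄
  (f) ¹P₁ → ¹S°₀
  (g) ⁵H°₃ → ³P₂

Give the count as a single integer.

(a) forbidden (parity, ΔL, ΔJ fail)
(b) allowed
(c) forbidden (ΔS, ΔL, ΔJ fail)
(d) allowed
(e) forbidden (parity, ΔJ fail)
(f) allowed
(g) forbidden (ΔS, ΔL fail)
Total allowed: 3 of 7.

3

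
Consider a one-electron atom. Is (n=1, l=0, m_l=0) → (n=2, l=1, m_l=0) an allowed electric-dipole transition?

Δl = 1 − 0 = +1; the E1 rule Δl = ±1 is ok.
Δm_l = 0 − (0) = +0. E1 requires Δm_l = 0, ±1: ok.
All E1 selection rules are satisfied.

allowed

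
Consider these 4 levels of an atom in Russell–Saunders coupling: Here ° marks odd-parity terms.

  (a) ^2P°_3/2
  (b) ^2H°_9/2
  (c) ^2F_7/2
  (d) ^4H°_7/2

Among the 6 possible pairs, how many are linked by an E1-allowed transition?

(a)–(b): forbidden (parity, ΔL, ΔJ).
(a)–(c): forbidden (ΔL, ΔJ).
(a)–(d): forbidden (parity, ΔS, ΔL, ΔJ).
(b)–(c): forbidden (ΔL).
(b)–(d): forbidden (parity, ΔS).
(c)–(d): forbidden (ΔS, ΔL).
Allowed pairs: 0 of 6.

0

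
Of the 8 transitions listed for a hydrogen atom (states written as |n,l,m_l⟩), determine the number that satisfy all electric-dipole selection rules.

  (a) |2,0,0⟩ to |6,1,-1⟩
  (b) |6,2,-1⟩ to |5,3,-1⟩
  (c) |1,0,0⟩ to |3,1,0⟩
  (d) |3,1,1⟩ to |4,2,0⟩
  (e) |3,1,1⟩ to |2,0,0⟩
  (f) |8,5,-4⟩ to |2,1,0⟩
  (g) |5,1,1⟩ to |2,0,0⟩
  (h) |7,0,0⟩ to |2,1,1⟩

7

(a) allowed
(b) allowed
(c) allowed
(d) allowed
(e) allowed
(f) forbidden — Δl = -4 (E1 requires Δl = ±1); Δm_l = +4 (E1 requires Δm_l = 0, ±1)
(g) allowed
(h) allowed
Total allowed: 7 of 8.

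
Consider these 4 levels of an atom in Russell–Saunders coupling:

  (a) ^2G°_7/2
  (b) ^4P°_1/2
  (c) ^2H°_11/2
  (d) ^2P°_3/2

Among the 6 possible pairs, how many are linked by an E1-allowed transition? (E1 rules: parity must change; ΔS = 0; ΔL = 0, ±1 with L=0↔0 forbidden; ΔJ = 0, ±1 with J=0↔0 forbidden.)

(a)–(b): forbidden (parity, ΔS, ΔL, ΔJ).
(a)–(c): forbidden (parity, ΔJ).
(a)–(d): forbidden (parity, ΔL, ΔJ).
(b)–(c): forbidden (parity, ΔS, ΔL, ΔJ).
(b)–(d): forbidden (parity, ΔS).
(c)–(d): forbidden (parity, ΔL, ΔJ).
Allowed pairs: 0 of 6.

0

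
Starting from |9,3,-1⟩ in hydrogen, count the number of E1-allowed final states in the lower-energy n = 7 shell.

E1 requires Δl = ±1, so l_f ∈ {2, 4}; with 0 ≤ l_f ≤ n_f−1 = 6, the allowed l_f values are {2, 4}.
For l_f = 2: m_f ∈ {m_i−1, m_i, m_i+1} ∩ [−2, 2] = {-2, -1, 0} → 3 states.
For l_f = 4: m_f ∈ {m_i−1, m_i, m_i+1} ∩ [−4, 4] = {-2, -1, 0} → 3 states.
Total: 6.

6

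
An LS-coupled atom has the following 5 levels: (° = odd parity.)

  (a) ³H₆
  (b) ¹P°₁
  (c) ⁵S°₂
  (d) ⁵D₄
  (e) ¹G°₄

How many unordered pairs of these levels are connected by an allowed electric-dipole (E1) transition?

0

(a)–(b): forbidden (ΔS, ΔL, ΔJ).
(a)–(c): forbidden (ΔS, ΔL, ΔJ).
(a)–(d): forbidden (parity, ΔS, ΔL, ΔJ).
(a)–(e): forbidden (ΔS, ΔJ).
(b)–(c): forbidden (parity, ΔS).
(b)–(d): forbidden (ΔS, ΔJ).
(b)–(e): forbidden (parity, ΔL, ΔJ).
(c)–(d): forbidden (ΔL, ΔJ).
(c)–(e): forbidden (parity, ΔS, ΔL, ΔJ).
(d)–(e): forbidden (ΔS, ΔL).
Allowed pairs: 0 of 10.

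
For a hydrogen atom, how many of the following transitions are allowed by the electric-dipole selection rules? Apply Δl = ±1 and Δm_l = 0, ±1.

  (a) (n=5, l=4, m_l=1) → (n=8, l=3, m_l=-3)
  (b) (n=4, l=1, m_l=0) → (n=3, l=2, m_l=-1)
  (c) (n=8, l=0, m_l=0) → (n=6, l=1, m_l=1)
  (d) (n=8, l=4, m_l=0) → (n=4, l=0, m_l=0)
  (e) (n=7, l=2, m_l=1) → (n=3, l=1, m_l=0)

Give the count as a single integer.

3

(a) forbidden — Δm_l = -4 (E1 requires Δm_l = 0, ±1)
(b) allowed
(c) allowed
(d) forbidden — Δl = -4 (E1 requires Δl = ±1)
(e) allowed
Total allowed: 3 of 5.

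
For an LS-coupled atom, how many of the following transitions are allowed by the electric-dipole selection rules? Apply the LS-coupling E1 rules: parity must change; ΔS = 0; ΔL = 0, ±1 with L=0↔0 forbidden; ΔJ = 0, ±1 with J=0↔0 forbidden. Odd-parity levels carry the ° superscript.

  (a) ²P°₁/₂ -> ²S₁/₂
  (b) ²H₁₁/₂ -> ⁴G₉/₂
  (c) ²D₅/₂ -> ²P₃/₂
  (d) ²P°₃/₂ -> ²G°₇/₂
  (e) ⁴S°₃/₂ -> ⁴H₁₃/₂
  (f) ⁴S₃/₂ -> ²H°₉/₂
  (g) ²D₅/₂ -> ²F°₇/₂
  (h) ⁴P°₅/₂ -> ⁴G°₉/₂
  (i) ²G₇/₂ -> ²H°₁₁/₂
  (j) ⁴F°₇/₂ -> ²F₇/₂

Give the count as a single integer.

(a) allowed
(b) forbidden (parity, ΔS fail)
(c) forbidden (parity fails)
(d) forbidden (parity, ΔL, ΔJ fail)
(e) forbidden (ΔL, ΔJ fail)
(f) forbidden (ΔS, ΔL, ΔJ fail)
(g) allowed
(h) forbidden (parity, ΔL, ΔJ fail)
(i) forbidden (ΔJ fails)
(j) forbidden (ΔS fails)
Total allowed: 2 of 10.

2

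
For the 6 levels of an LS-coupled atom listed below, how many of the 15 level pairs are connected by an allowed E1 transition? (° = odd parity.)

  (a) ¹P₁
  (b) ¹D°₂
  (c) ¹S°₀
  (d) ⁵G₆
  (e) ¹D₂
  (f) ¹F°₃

(a)–(b): allowed.
(a)–(c): allowed.
(a)–(d): forbidden (parity, ΔS, ΔL, ΔJ).
(a)–(e): forbidden (parity).
(a)–(f): forbidden (ΔL, ΔJ).
(b)–(c): forbidden (parity, ΔL, ΔJ).
(b)–(d): forbidden (ΔS, ΔL, ΔJ).
(b)–(e): allowed.
(b)–(f): forbidden (parity).
(c)–(d): forbidden (ΔS, ΔL, ΔJ).
(c)–(e): forbidden (ΔL, ΔJ).
(c)–(f): forbidden (parity, ΔL, ΔJ).
(d)–(e): forbidden (parity, ΔS, ΔL, ΔJ).
(d)–(f): forbidden (ΔS, ΔJ).
(e)–(f): allowed.
Allowed pairs: 4 of 15.

4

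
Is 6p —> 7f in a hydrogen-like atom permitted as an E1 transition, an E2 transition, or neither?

E2

Δl = 3 − 1 = +2; l_i + l_f = 4.
E1 (Δl = ±1): not satisfied.
E2 (Δl = 0,±2, l_i+l_f ≥ 2): satisfied.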